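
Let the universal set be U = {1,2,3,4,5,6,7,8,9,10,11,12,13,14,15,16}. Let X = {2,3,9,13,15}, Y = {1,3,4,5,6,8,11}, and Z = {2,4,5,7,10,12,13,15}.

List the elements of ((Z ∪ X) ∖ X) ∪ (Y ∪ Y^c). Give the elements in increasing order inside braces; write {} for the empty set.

Z ∪ X = {2,3,4,5,7,9,10,12,13,15}
(Z ∪ X) ∖ X = {4,5,7,10,12}
Y^c = {2,7,9,10,12,13,14,15,16}
Y ∪ Y^c = {1,2,3,4,5,6,7,8,9,10,11,12,13,14,15,16}
((Z ∪ X) ∖ X) ∪ (Y ∪ Y^c) = {1,2,3,4,5,6,7,8,9,10,11,12,13,14,15,16}

{1,2,3,4,5,6,7,8,9,10,11,12,13,14,15,16}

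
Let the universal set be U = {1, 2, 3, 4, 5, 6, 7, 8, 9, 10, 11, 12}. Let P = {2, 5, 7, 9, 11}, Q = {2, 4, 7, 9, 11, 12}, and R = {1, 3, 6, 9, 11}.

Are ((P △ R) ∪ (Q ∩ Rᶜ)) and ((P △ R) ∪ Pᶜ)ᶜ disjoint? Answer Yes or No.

Yes

P △ R = {1, 2, 3, 5, 6, 7}
Rᶜ = {2, 4, 5, 7, 8, 10, 12}
Q ∩ Rᶜ = {2, 4, 7, 12}
(P △ R) ∪ (Q ∩ Rᶜ) = {1, 2, 3, 4, 5, 6, 7, 12}
Pᶜ = {1, 3, 4, 6, 8, 10, 12}
(P △ R) ∪ Pᶜ = {1, 2, 3, 4, 5, 6, 7, 8, 10, 12}
((P △ R) ∪ Pᶜ)ᶜ = {9, 11}
{1, 2, 3, 4, 5, 6, 7, 12} and {9, 11} share no elements.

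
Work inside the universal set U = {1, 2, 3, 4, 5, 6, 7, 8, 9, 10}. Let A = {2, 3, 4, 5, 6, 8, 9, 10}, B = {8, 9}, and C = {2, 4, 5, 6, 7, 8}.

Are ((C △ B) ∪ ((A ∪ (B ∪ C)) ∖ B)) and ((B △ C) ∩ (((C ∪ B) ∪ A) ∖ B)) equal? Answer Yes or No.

C △ B = {2, 4, 5, 6, 7, 9}
B ∪ C = {2, 4, 5, 6, 7, 8, 9}
A ∪ (B ∪ C) = {2, 3, 4, 5, 6, 7, 8, 9, 10}
(A ∪ (B ∪ C)) ∖ B = {2, 3, 4, 5, 6, 7, 10}
(C △ B) ∪ ((A ∪ (B ∪ C)) ∖ B) = {2, 3, 4, 5, 6, 7, 9, 10}
B △ C = {2, 4, 5, 6, 7, 9}
C ∪ B = {2, 4, 5, 6, 7, 8, 9}
(C ∪ B) ∪ A = {2, 3, 4, 5, 6, 7, 8, 9, 10}
((C ∪ B) ∪ A) ∖ B = {2, 3, 4, 5, 6, 7, 10}
(B △ C) ∩ (((C ∪ B) ∪ A) ∖ B) = {2, 4, 5, 6, 7}
3 ∈ (C △ B) ∪ ((A ∪ (B ∪ C)) ∖ B) but 3 ∉ (B △ C) ∩ (((C ∪ B) ∪ A) ∖ B), so they differ.

No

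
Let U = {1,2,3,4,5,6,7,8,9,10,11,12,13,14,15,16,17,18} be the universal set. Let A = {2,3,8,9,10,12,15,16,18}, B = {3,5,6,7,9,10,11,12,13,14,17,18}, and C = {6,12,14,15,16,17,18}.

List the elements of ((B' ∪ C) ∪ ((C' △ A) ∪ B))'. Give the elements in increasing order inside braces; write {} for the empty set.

{}

B' = {1,2,4,8,15,16}
B' ∪ C = {1,2,4,6,8,12,14,15,16,17,18}
C' = {1,2,3,4,5,7,8,9,10,11,13}
C' △ A = {1,4,5,7,11,12,13,15,16,18}
(C' △ A) ∪ B = {1,3,4,5,6,7,9,10,11,12,13,14,15,16,17,18}
(B' ∪ C) ∪ ((C' △ A) ∪ B) = {1,2,3,4,5,6,7,8,9,10,11,12,13,14,15,16,17,18}
((B' ∪ C) ∪ ((C' △ A) ∪ B))' = {}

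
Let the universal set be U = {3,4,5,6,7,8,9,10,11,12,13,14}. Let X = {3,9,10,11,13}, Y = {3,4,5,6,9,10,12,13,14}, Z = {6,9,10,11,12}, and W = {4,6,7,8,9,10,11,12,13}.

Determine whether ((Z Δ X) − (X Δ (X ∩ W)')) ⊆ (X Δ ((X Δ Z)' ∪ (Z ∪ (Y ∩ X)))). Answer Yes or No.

Z Δ X = {3,6,12,13}
X ∩ W = {9,10,11,13}
(X ∩ W)' = {3,4,5,6,7,8,12,14}
X Δ (X ∩ W)' = {4,5,6,7,8,9,10,11,12,13,14}
(Z Δ X) − (X Δ (X ∩ W)') = {3}
X Δ Z = {3,6,12,13}
(X Δ Z)' = {4,5,7,8,9,10,11,14}
Y ∩ X = {3,9,10,13}
Z ∪ (Y ∩ X) = {3,6,9,10,11,12,13}
(X Δ Z)' ∪ (Z ∪ (Y ∩ X)) = {3,4,5,6,7,8,9,10,11,12,13,14}
X Δ ((X Δ Z)' ∪ (Z ∪ (Y ∩ X))) = {4,5,6,7,8,12,14}
3 ∈ (Z Δ X) − (X Δ (X ∩ W)') but 3 ∉ X Δ ((X Δ Z)' ∪ (Z ∪ (Y ∩ X))), so the inclusion fails.

No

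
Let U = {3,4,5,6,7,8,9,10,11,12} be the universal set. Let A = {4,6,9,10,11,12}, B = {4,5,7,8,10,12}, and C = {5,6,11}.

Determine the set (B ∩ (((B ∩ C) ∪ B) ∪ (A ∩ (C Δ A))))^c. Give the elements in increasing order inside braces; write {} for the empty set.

{3,6,9,11}

B ∩ C = {5}
(B ∩ C) ∪ B = {4,5,7,8,10,12}
C Δ A = {4,5,9,10,12}
A ∩ (C Δ A) = {4,9,10,12}
((B ∩ C) ∪ B) ∪ (A ∩ (C Δ A)) = {4,5,7,8,9,10,12}
B ∩ (((B ∩ C) ∪ B) ∪ (A ∩ (C Δ A))) = {4,5,7,8,10,12}
(B ∩ (((B ∩ C) ∪ B) ∪ (A ∩ (C Δ A))))^c = {3,6,9,11}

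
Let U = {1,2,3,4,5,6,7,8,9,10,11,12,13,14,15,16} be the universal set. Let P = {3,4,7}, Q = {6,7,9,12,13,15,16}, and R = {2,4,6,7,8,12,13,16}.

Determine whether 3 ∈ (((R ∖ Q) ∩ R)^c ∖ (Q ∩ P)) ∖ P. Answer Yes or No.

3 ∉ R and 3 ∉ Q, so 3 ∉ R ∖ Q
3 ∉ (R ∖ Q) and 3 ∉ R, so 3 ∉ (R ∖ Q) ∩ R
3 ∈ ((R ∖ Q) ∩ R)^c since 3 ∉ ((R ∖ Q) ∩ R)
3 ∉ Q and 3 ∈ P, so 3 ∉ Q ∩ P
3 ∈ ((R ∖ Q) ∩ R)^c and 3 ∉ (Q ∩ P), so 3 ∈ ((R ∖ Q) ∩ R)^c ∖ (Q ∩ P)
3 ∈ (((R ∖ Q) ∩ R)^c ∖ (Q ∩ P)) and 3 ∈ P, so 3 ∉ (((R ∖ Q) ∩ R)^c ∖ (Q ∩ P)) ∖ P

No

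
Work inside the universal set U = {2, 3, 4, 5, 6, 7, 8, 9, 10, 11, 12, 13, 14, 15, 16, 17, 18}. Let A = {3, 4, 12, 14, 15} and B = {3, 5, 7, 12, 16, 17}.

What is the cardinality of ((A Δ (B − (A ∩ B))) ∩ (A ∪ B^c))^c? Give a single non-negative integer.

A ∩ B = {3, 12}
B − (A ∩ B) = {5, 7, 16, 17}
A Δ (B − (A ∩ B)) = {3, 4, 5, 7, 12, 14, 15, 16, 17}
B^c = {2, 4, 6, 8, 9, 10, 11, 13, 14, 15, 18}
A ∪ B^c = {2, 3, 4, 6, 8, 9, 10, 11, 12, 13, 14, 15, 18}
(A Δ (B − (A ∩ B))) ∩ (A ∪ B^c) = {3, 4, 12, 14, 15}
((A Δ (B − (A ∩ B))) ∩ (A ∪ B^c))^c = {2, 5, 6, 7, 8, 9, 10, 11, 13, 16, 17, 18}
|((A Δ (B − (A ∩ B))) ∩ (A ∪ B^c))^c| = 12

12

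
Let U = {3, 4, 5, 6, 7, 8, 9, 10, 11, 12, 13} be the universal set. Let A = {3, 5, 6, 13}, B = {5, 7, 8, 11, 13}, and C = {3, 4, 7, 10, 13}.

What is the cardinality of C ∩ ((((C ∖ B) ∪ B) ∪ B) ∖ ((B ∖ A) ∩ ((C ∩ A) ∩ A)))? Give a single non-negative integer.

C ∖ B = {3, 4, 10}
(C ∖ B) ∪ B = {3, 4, 5, 7, 8, 10, 11, 13}
((C ∖ B) ∪ B) ∪ B = {3, 4, 5, 7, 8, 10, 11, 13}
B ∖ A = {7, 8, 11}
C ∩ A = {3, 13}
(C ∩ A) ∩ A = {3, 13}
(B ∖ A) ∩ ((C ∩ A) ∩ A) = {}
(((C ∖ B) ∪ B) ∪ B) ∖ ((B ∖ A) ∩ ((C ∩ A) ∩ A)) = {3, 4, 5, 7, 8, 10, 11, 13}
C ∩ ((((C ∖ B) ∪ B) ∪ B) ∖ ((B ∖ A) ∩ ((C ∩ A) ∩ A))) = {3, 4, 7, 10, 13}
|C ∩ ((((C ∖ B) ∪ B) ∪ B) ∖ ((B ∖ A) ∩ ((C ∩ A) ∩ A)))| = 5

5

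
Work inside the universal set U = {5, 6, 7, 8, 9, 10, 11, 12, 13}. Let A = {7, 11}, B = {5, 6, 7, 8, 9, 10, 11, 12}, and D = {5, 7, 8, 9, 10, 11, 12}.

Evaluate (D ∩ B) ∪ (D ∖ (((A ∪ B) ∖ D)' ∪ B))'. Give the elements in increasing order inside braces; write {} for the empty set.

{5, 6, 7, 8, 9, 10, 11, 12, 13}

D ∩ B = {5, 7, 8, 9, 10, 11, 12}
A ∪ B = {5, 6, 7, 8, 9, 10, 11, 12}
(A ∪ B) ∖ D = {6}
((A ∪ B) ∖ D)' = {5, 7, 8, 9, 10, 11, 12, 13}
((A ∪ B) ∖ D)' ∪ B = {5, 6, 7, 8, 9, 10, 11, 12, 13}
D ∖ (((A ∪ B) ∖ D)' ∪ B) = {}
(D ∖ (((A ∪ B) ∖ D)' ∪ B))' = {5, 6, 7, 8, 9, 10, 11, 12, 13}
(D ∩ B) ∪ (D ∖ (((A ∪ B) ∖ D)' ∪ B))' = {5, 6, 7, 8, 9, 10, 11, 12, 13}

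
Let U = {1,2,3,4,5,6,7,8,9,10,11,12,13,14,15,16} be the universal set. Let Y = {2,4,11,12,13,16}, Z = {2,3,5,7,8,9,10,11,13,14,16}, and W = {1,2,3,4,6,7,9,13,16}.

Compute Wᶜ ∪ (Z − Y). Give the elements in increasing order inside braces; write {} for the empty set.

{3,5,7,8,9,10,11,12,14,15}

Wᶜ = {5,8,10,11,12,14,15}
Z − Y = {3,5,7,8,9,10,14}
Wᶜ ∪ (Z − Y) = {3,5,7,8,9,10,11,12,14,15}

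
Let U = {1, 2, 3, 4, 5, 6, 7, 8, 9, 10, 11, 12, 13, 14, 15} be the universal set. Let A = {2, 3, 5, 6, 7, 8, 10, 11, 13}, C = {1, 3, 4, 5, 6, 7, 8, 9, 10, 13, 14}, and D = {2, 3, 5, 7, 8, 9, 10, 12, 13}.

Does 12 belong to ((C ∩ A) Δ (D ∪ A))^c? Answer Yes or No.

12 ∉ C and 12 ∉ A, so 12 ∉ C ∩ A
12 ∈ D and 12 ∉ A, so 12 ∈ D ∪ A
12 ∉ (C ∩ A) and 12 ∈ (D ∪ A), so 12 ∈ (C ∩ A) Δ (D ∪ A)
12 ∉ ((C ∩ A) Δ (D ∪ A))^c since 12 ∈ ((C ∩ A) Δ (D ∪ A))

No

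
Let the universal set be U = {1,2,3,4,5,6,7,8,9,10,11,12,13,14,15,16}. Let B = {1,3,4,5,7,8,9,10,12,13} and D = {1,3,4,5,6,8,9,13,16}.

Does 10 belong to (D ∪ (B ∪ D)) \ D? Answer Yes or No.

Yes

10 ∈ B and 10 ∉ D, so 10 ∈ B ∪ D
10 ∉ D and 10 ∈ (B ∪ D), so 10 ∈ D ∪ (B ∪ D)
10 ∈ (D ∪ (B ∪ D)) and 10 ∉ D, so 10 ∈ (D ∪ (B ∪ D)) \ D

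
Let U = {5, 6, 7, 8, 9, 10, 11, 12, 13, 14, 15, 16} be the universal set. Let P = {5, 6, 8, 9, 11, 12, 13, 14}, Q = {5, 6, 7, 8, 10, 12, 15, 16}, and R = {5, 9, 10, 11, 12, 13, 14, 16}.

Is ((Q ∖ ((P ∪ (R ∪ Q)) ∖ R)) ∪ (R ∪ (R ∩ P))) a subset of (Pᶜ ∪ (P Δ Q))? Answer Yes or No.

No

R ∪ Q = {5, 6, 7, 8, 9, 10, 11, 12, 13, 14, 15, 16}
P ∪ (R ∪ Q) = {5, 6, 7, 8, 9, 10, 11, 12, 13, 14, 15, 16}
(P ∪ (R ∪ Q)) ∖ R = {6, 7, 8, 15}
Q ∖ ((P ∪ (R ∪ Q)) ∖ R) = {5, 10, 12, 16}
R ∩ P = {5, 9, 11, 12, 13, 14}
R ∪ (R ∩ P) = {5, 9, 10, 11, 12, 13, 14, 16}
(Q ∖ ((P ∪ (R ∪ Q)) ∖ R)) ∪ (R ∪ (R ∩ P)) = {5, 9, 10, 11, 12, 13, 14, 16}
Pᶜ = {7, 10, 15, 16}
P Δ Q = {7, 9, 10, 11, 13, 14, 15, 16}
Pᶜ ∪ (P Δ Q) = {7, 9, 10, 11, 13, 14, 15, 16}
5 ∈ (Q ∖ ((P ∪ (R ∪ Q)) ∖ R)) ∪ (R ∪ (R ∩ P)) but 5 ∉ Pᶜ ∪ (P Δ Q), so the inclusion fails.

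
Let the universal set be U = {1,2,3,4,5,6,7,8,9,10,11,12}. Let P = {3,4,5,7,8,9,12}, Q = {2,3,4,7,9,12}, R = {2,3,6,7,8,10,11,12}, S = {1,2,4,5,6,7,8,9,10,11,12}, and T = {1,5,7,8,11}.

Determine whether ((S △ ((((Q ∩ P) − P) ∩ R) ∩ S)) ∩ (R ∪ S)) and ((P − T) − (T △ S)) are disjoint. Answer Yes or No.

Yes

Q ∩ P = {3,4,7,9,12}
(Q ∩ P) − P = {}
((Q ∩ P) − P) ∩ R = {}
(((Q ∩ P) − P) ∩ R) ∩ S = {}
S △ ((((Q ∩ P) − P) ∩ R) ∩ S) = {1,2,4,5,6,7,8,9,10,11,12}
R ∪ S = {1,2,3,4,5,6,7,8,9,10,11,12}
(S △ ((((Q ∩ P) − P) ∩ R) ∩ S)) ∩ (R ∪ S) = {1,2,4,5,6,7,8,9,10,11,12}
P − T = {3,4,9,12}
T △ S = {2,4,6,9,10,12}
(P − T) − (T △ S) = {3}
{1,2,4,5,6,7,8,9,10,11,12} and {3} share no elements.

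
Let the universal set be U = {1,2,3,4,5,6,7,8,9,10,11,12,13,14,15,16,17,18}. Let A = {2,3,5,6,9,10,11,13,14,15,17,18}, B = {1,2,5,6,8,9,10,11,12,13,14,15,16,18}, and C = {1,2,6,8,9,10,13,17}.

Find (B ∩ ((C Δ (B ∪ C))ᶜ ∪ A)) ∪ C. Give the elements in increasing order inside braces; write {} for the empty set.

{1,2,5,6,8,9,10,11,13,14,15,17,18}

B ∪ C = {1,2,5,6,8,9,10,11,12,13,14,15,16,17,18}
C Δ (B ∪ C) = {5,11,12,14,15,16,18}
(C Δ (B ∪ C))ᶜ = {1,2,3,4,6,7,8,9,10,13,17}
(C Δ (B ∪ C))ᶜ ∪ A = {1,2,3,4,5,6,7,8,9,10,11,13,14,15,17,18}
B ∩ ((C Δ (B ∪ C))ᶜ ∪ A) = {1,2,5,6,8,9,10,11,13,14,15,18}
(B ∩ ((C Δ (B ∪ C))ᶜ ∪ A)) ∪ C = {1,2,5,6,8,9,10,11,13,14,15,17,18}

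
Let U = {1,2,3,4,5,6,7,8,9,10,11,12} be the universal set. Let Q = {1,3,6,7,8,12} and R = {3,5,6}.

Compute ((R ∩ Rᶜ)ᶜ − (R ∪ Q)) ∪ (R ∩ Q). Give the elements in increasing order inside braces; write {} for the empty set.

Rᶜ = {1,2,4,7,8,9,10,11,12}
R ∩ Rᶜ = {}
(R ∩ Rᶜ)ᶜ = {1,2,3,4,5,6,7,8,9,10,11,12}
R ∪ Q = {1,3,5,6,7,8,12}
(R ∩ Rᶜ)ᶜ − (R ∪ Q) = {2,4,9,10,11}
R ∩ Q = {3,6}
((R ∩ Rᶜ)ᶜ − (R ∪ Q)) ∪ (R ∩ Q) = {2,3,4,6,9,10,11}

{2,3,4,6,9,10,11}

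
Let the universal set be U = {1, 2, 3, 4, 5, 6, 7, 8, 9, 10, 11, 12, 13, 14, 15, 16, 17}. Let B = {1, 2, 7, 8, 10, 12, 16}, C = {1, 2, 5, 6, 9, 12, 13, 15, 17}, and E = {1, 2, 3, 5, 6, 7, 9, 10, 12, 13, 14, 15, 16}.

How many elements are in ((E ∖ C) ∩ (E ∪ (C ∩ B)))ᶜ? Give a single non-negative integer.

E ∖ C = {3, 7, 10, 14, 16}
C ∩ B = {1, 2, 12}
E ∪ (C ∩ B) = {1, 2, 3, 5, 6, 7, 9, 10, 12, 13, 14, 15, 16}
(E ∖ C) ∩ (E ∪ (C ∩ B)) = {3, 7, 10, 14, 16}
((E ∖ C) ∩ (E ∪ (C ∩ B)))ᶜ = {1, 2, 4, 5, 6, 8, 9, 11, 12, 13, 15, 17}
|((E ∖ C) ∩ (E ∪ (C ∩ B)))ᶜ| = 12

12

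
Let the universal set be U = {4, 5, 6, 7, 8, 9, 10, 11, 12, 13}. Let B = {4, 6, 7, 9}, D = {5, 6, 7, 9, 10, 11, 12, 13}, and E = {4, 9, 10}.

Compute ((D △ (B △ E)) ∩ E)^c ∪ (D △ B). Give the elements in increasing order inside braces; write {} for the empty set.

{4, 5, 6, 7, 8, 10, 11, 12, 13}

B △ E = {6, 7, 10}
D △ (B △ E) = {5, 9, 11, 12, 13}
(D △ (B △ E)) ∩ E = {9}
((D △ (B △ E)) ∩ E)^c = {4, 5, 6, 7, 8, 10, 11, 12, 13}
D △ B = {4, 5, 10, 11, 12, 13}
((D △ (B △ E)) ∩ E)^c ∪ (D △ B) = {4, 5, 6, 7, 8, 10, 11, 12, 13}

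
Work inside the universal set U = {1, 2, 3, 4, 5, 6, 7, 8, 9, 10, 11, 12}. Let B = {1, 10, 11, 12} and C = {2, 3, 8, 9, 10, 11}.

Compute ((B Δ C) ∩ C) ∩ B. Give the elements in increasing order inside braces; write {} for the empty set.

B Δ C = {1, 2, 3, 8, 9, 12}
(B Δ C) ∩ C = {2, 3, 8, 9}
((B Δ C) ∩ C) ∩ B = {}

{}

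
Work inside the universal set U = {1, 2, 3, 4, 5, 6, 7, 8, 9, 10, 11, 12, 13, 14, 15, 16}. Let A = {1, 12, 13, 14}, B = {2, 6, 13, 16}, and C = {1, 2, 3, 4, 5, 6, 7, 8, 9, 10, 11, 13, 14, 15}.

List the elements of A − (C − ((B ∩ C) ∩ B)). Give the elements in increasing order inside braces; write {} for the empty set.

B ∩ C = {2, 6, 13}
(B ∩ C) ∩ B = {2, 6, 13}
C − ((B ∩ C) ∩ B) = {1, 3, 4, 5, 7, 8, 9, 10, 11, 14, 15}
A − (C − ((B ∩ C) ∩ B)) = {12, 13}

{12, 13}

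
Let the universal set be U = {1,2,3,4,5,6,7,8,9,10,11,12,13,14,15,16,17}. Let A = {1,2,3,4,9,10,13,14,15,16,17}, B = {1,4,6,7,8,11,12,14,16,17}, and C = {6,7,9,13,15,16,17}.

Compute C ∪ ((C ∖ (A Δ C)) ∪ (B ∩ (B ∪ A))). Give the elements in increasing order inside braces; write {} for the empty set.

A Δ C = {1,2,3,4,6,7,10,14}
C ∖ (A Δ C) = {9,13,15,16,17}
B ∪ A = {1,2,3,4,6,7,8,9,10,11,12,13,14,15,16,17}
B ∩ (B ∪ A) = {1,4,6,7,8,11,12,14,16,17}
(C ∖ (A Δ C)) ∪ (B ∩ (B ∪ A)) = {1,4,6,7,8,9,11,12,13,14,15,16,17}
C ∪ ((C ∖ (A Δ C)) ∪ (B ∩ (B ∪ A))) = {1,4,6,7,8,9,11,12,13,14,15,16,17}

{1,4,6,7,8,9,11,12,13,14,15,16,17}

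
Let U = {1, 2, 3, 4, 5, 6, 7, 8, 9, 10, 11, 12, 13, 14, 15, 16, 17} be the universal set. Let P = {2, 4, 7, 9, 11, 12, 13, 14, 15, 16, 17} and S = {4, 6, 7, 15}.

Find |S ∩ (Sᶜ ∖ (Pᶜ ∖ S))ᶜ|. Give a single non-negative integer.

Sᶜ = {1, 2, 3, 5, 8, 9, 10, 11, 12, 13, 14, 16, 17}
Pᶜ = {1, 3, 5, 6, 8, 10}
Pᶜ ∖ S = {1, 3, 5, 8, 10}
Sᶜ ∖ (Pᶜ ∖ S) = {2, 9, 11, 12, 13, 14, 16, 17}
(Sᶜ ∖ (Pᶜ ∖ S))ᶜ = {1, 3, 4, 5, 6, 7, 8, 10, 15}
S ∩ (Sᶜ ∖ (Pᶜ ∖ S))ᶜ = {4, 6, 7, 15}
|S ∩ (Sᶜ ∖ (Pᶜ ∖ S))ᶜ| = 4

4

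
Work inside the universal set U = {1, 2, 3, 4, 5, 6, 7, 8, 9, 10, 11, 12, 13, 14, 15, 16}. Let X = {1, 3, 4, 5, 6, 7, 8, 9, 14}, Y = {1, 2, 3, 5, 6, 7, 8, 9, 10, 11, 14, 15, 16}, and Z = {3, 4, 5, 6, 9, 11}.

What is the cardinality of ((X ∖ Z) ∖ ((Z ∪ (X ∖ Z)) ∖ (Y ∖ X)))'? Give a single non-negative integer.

16

X ∖ Z = {1, 7, 8, 14}
Z ∪ (X ∖ Z) = {1, 3, 4, 5, 6, 7, 8, 9, 11, 14}
Y ∖ X = {2, 10, 11, 15, 16}
(Z ∪ (X ∖ Z)) ∖ (Y ∖ X) = {1, 3, 4, 5, 6, 7, 8, 9, 14}
(X ∖ Z) ∖ ((Z ∪ (X ∖ Z)) ∖ (Y ∖ X)) = {}
((X ∖ Z) ∖ ((Z ∪ (X ∖ Z)) ∖ (Y ∖ X)))' = {1, 2, 3, 4, 5, 6, 7, 8, 9, 10, 11, 12, 13, 14, 15, 16}
|((X ∖ Z) ∖ ((Z ∪ (X ∖ Z)) ∖ (Y ∖ X)))'| = 16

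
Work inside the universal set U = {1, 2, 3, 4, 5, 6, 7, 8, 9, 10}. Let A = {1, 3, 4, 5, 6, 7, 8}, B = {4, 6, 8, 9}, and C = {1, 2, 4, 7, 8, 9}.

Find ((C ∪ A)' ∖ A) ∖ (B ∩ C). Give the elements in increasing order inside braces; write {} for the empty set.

C ∪ A = {1, 2, 3, 4, 5, 6, 7, 8, 9}
(C ∪ A)' = {10}
(C ∪ A)' ∖ A = {10}
B ∩ C = {4, 8, 9}
((C ∪ A)' ∖ A) ∖ (B ∩ C) = {10}

{10}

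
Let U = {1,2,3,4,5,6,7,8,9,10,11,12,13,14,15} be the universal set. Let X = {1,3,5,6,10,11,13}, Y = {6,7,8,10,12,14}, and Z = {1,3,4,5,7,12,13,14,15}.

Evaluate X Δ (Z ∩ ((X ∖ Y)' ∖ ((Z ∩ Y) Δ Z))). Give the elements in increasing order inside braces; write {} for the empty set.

X ∖ Y = {1,3,5,11,13}
(X ∖ Y)' = {2,4,6,7,8,9,10,12,14,15}
Z ∩ Y = {7,12,14}
(Z ∩ Y) Δ Z = {1,3,4,5,13,15}
(X ∖ Y)' ∖ ((Z ∩ Y) Δ Z) = {2,6,7,8,9,10,12,14}
Z ∩ ((X ∖ Y)' ∖ ((Z ∩ Y) Δ Z)) = {7,12,14}
X Δ (Z ∩ ((X ∖ Y)' ∖ ((Z ∩ Y) Δ Z))) = {1,3,5,6,7,10,11,12,13,14}

{1,3,5,6,7,10,11,12,13,14}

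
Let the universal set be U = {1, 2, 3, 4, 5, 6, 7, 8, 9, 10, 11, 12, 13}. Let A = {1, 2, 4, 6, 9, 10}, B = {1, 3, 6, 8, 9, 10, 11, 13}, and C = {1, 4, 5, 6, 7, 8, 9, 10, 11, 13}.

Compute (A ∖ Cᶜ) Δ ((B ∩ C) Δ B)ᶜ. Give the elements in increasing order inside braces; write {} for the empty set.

Cᶜ = {2, 3, 12}
A ∖ Cᶜ = {1, 4, 6, 9, 10}
B ∩ C = {1, 6, 8, 9, 10, 11, 13}
(B ∩ C) Δ B = {3}
((B ∩ C) Δ B)ᶜ = {1, 2, 4, 5, 6, 7, 8, 9, 10, 11, 12, 13}
(A ∖ Cᶜ) Δ ((B ∩ C) Δ B)ᶜ = {2, 5, 7, 8, 11, 12, 13}

{2, 5, 7, 8, 11, 12, 13}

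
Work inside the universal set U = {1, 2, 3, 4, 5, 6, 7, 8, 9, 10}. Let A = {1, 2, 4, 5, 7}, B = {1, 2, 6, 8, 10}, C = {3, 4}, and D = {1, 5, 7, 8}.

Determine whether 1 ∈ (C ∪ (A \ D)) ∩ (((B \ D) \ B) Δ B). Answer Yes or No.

No

1 ∈ A and 1 ∈ D, so 1 ∉ A \ D
1 ∉ C and 1 ∉ (A \ D), so 1 ∉ C ∪ (A \ D)
1 ∈ B and 1 ∈ D, so 1 ∉ B \ D
1 ∉ (B \ D) and 1 ∈ B, so 1 ∉ (B \ D) \ B
1 ∉ ((B \ D) \ B) and 1 ∈ B, so 1 ∈ ((B \ D) \ B) Δ B
1 ∉ (C ∪ (A \ D)) and 1 ∈ (((B \ D) \ B) Δ B), so 1 ∉ (C ∪ (A \ D)) ∩ (((B \ D) \ B) Δ B)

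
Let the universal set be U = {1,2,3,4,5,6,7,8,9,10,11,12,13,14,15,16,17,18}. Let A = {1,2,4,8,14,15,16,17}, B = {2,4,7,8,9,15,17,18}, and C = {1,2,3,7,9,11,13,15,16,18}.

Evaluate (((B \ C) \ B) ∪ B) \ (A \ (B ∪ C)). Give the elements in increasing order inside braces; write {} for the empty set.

{2,4,7,8,9,15,17,18}

B \ C = {4,8,17}
(B \ C) \ B = {}
((B \ C) \ B) ∪ B = {2,4,7,8,9,15,17,18}
B ∪ C = {1,2,3,4,7,8,9,11,13,15,16,17,18}
A \ (B ∪ C) = {14}
(((B \ C) \ B) ∪ B) \ (A \ (B ∪ C)) = {2,4,7,8,9,15,17,18}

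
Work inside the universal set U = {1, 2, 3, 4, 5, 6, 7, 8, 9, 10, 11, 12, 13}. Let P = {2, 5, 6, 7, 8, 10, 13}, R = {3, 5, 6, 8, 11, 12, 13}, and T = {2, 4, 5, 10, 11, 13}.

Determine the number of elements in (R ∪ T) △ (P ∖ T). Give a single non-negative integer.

9

R ∪ T = {2, 3, 4, 5, 6, 8, 10, 11, 12, 13}
P ∖ T = {6, 7, 8}
(R ∪ T) △ (P ∖ T) = {2, 3, 4, 5, 7, 10, 11, 12, 13}
|(R ∪ T) △ (P ∖ T)| = 9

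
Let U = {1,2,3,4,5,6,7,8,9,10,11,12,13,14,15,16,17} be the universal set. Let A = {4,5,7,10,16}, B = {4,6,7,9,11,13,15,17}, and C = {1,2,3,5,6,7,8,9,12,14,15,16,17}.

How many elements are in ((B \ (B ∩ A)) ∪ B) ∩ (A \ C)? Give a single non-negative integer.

1

B ∩ A = {4,7}
B \ (B ∩ A) = {6,9,11,13,15,17}
(B \ (B ∩ A)) ∪ B = {4,6,7,9,11,13,15,17}
A \ C = {4,10}
((B \ (B ∩ A)) ∪ B) ∩ (A \ C) = {4}
|((B \ (B ∩ A)) ∪ B) ∩ (A \ C)| = 1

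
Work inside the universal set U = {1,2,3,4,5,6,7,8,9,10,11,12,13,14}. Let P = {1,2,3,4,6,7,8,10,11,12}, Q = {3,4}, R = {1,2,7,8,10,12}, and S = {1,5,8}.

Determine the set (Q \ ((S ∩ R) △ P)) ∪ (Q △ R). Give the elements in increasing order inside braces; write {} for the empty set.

S ∩ R = {1,8}
(S ∩ R) △ P = {2,3,4,6,7,10,11,12}
Q \ ((S ∩ R) △ P) = {}
Q △ R = {1,2,3,4,7,8,10,12}
(Q \ ((S ∩ R) △ P)) ∪ (Q △ R) = {1,2,3,4,7,8,10,12}

{1,2,3,4,7,8,10,12}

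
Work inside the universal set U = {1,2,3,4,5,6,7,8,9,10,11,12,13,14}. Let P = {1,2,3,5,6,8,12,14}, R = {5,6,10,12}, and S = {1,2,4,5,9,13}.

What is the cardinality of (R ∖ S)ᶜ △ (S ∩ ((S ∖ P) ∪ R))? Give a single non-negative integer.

7

R ∖ S = {6,10,12}
(R ∖ S)ᶜ = {1,2,3,4,5,7,8,9,11,13,14}
S ∖ P = {4,9,13}
(S ∖ P) ∪ R = {4,5,6,9,10,12,13}
S ∩ ((S ∖ P) ∪ R) = {4,5,9,13}
(R ∖ S)ᶜ △ (S ∩ ((S ∖ P) ∪ R)) = {1,2,3,7,8,11,14}
|(R ∖ S)ᶜ △ (S ∩ ((S ∖ P) ∪ R))| = 7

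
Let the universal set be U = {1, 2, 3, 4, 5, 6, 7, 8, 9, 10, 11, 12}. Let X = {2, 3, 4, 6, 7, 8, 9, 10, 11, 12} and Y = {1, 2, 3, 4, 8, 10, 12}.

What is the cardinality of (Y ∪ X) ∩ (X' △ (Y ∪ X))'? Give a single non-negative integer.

Y ∪ X = {1, 2, 3, 4, 6, 7, 8, 9, 10, 11, 12}
X' = {1, 5}
X' △ (Y ∪ X) = {2, 3, 4, 5, 6, 7, 8, 9, 10, 11, 12}
(X' △ (Y ∪ X))' = {1}
(Y ∪ X) ∩ (X' △ (Y ∪ X))' = {1}
|(Y ∪ X) ∩ (X' △ (Y ∪ X))'| = 1

1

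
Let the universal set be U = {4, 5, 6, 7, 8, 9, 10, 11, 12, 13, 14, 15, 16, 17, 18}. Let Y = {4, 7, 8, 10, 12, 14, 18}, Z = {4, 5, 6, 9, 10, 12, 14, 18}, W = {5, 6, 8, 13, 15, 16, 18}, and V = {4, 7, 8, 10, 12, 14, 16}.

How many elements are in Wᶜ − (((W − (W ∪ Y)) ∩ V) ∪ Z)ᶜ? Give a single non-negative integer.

5

Wᶜ = {4, 7, 9, 10, 11, 12, 14, 17}
W ∪ Y = {4, 5, 6, 7, 8, 10, 12, 13, 14, 15, 16, 18}
W − (W ∪ Y) = {}
(W − (W ∪ Y)) ∩ V = {}
((W − (W ∪ Y)) ∩ V) ∪ Z = {4, 5, 6, 9, 10, 12, 14, 18}
(((W − (W ∪ Y)) ∩ V) ∪ Z)ᶜ = {7, 8, 11, 13, 15, 16, 17}
Wᶜ − (((W − (W ∪ Y)) ∩ V) ∪ Z)ᶜ = {4, 9, 10, 12, 14}
|Wᶜ − (((W − (W ∪ Y)) ∩ V) ∪ Z)ᶜ| = 5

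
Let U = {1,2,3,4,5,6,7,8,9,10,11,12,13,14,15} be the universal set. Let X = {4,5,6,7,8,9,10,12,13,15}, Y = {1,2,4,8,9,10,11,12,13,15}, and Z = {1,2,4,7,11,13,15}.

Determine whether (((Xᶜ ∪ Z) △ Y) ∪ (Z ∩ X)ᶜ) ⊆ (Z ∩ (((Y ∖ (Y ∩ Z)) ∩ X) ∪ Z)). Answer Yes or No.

Xᶜ = {1,2,3,11,14}
Xᶜ ∪ Z = {1,2,3,4,7,11,13,14,15}
(Xᶜ ∪ Z) △ Y = {3,7,8,9,10,12,14}
Z ∩ X = {4,7,13,15}
(Z ∩ X)ᶜ = {1,2,3,5,6,8,9,10,11,12,14}
((Xᶜ ∪ Z) △ Y) ∪ (Z ∩ X)ᶜ = {1,2,3,5,6,7,8,9,10,11,12,14}
Y ∩ Z = {1,2,4,11,13,15}
Y ∖ (Y ∩ Z) = {8,9,10,12}
(Y ∖ (Y ∩ Z)) ∩ X = {8,9,10,12}
((Y ∖ (Y ∩ Z)) ∩ X) ∪ Z = {1,2,4,7,8,9,10,11,12,13,15}
Z ∩ (((Y ∖ (Y ∩ Z)) ∩ X) ∪ Z) = {1,2,4,7,11,13,15}
3 ∈ ((Xᶜ ∪ Z) △ Y) ∪ (Z ∩ X)ᶜ but 3 ∉ Z ∩ (((Y ∖ (Y ∩ Z)) ∩ X) ∪ Z), so the inclusion fails.

No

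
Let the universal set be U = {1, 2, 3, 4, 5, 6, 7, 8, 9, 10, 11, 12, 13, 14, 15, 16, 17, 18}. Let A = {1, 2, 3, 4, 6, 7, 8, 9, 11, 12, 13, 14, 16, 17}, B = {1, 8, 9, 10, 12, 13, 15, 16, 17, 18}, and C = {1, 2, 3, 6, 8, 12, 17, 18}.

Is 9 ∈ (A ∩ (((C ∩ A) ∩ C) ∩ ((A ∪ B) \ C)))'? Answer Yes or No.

Yes

9 ∉ C and 9 ∈ A, so 9 ∉ C ∩ A
9 ∉ (C ∩ A) and 9 ∉ C, so 9 ∉ (C ∩ A) ∩ C
9 ∈ A and 9 ∈ B, so 9 ∈ A ∪ B
9 ∈ (A ∪ B) and 9 ∉ C, so 9 ∈ (A ∪ B) \ C
9 ∉ ((C ∩ A) ∩ C) and 9 ∈ ((A ∪ B) \ C), so 9 ∉ ((C ∩ A) ∩ C) ∩ ((A ∪ B) \ C)
9 ∈ A and 9 ∉ (((C ∩ A) ∩ C) ∩ ((A ∪ B) \ C)), so 9 ∉ A ∩ (((C ∩ A) ∩ C) ∩ ((A ∪ B) \ C))
9 ∈ (A ∩ (((C ∩ A) ∩ C) ∩ ((A ∪ B) \ C)))' since 9 ∉ (A ∩ (((C ∩ A) ∩ C) ∩ ((A ∪ B) \ C)))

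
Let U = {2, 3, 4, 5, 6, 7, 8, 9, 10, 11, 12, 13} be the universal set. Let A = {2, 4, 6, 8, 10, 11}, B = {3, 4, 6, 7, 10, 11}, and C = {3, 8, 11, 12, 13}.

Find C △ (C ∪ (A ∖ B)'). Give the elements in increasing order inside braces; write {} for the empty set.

A ∖ B = {2, 8}
(A ∖ B)' = {3, 4, 5, 6, 7, 9, 10, 11, 12, 13}
C ∪ (A ∖ B)' = {3, 4, 5, 6, 7, 8, 9, 10, 11, 12, 13}
C △ (C ∪ (A ∖ B)') = {4, 5, 6, 7, 9, 10}

{4, 5, 6, 7, 9, 10}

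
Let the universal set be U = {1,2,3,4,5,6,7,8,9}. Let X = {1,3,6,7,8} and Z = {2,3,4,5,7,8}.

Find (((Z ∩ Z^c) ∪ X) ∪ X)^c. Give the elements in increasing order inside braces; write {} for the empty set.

{2,4,5,9}

Z^c = {1,6,9}
Z ∩ Z^c = {}
(Z ∩ Z^c) ∪ X = {1,3,6,7,8}
((Z ∩ Z^c) ∪ X) ∪ X = {1,3,6,7,8}
(((Z ∩ Z^c) ∪ X) ∪ X)^c = {2,4,5,9}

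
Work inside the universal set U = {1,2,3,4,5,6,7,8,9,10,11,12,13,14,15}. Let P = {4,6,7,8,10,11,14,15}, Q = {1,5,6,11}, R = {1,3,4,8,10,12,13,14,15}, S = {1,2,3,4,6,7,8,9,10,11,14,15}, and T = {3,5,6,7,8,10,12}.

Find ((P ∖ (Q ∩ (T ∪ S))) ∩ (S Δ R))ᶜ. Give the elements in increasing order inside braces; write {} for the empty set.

{1,2,3,4,5,6,8,9,10,11,12,13,14,15}

T ∪ S = {1,2,3,4,5,6,7,8,9,10,11,12,14,15}
Q ∩ (T ∪ S) = {1,5,6,11}
P ∖ (Q ∩ (T ∪ S)) = {4,7,8,10,14,15}
S Δ R = {2,6,7,9,11,12,13}
(P ∖ (Q ∩ (T ∪ S))) ∩ (S Δ R) = {7}
((P ∖ (Q ∩ (T ∪ S))) ∩ (S Δ R))ᶜ = {1,2,3,4,5,6,8,9,10,11,12,13,14,15}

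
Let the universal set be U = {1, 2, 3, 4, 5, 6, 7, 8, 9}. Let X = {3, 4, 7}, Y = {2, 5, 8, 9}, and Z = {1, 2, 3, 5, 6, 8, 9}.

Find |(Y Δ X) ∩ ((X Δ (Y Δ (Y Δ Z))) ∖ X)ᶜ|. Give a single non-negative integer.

3

Y Δ X = {2, 3, 4, 5, 7, 8, 9}
Y Δ Z = {1, 3, 6}
Y Δ (Y Δ Z) = {1, 2, 3, 5, 6, 8, 9}
X Δ (Y Δ (Y Δ Z)) = {1, 2, 4, 5, 6, 7, 8, 9}
(X Δ (Y Δ (Y Δ Z))) ∖ X = {1, 2, 5, 6, 8, 9}
((X Δ (Y Δ (Y Δ Z))) ∖ X)ᶜ = {3, 4, 7}
(Y Δ X) ∩ ((X Δ (Y Δ (Y Δ Z))) ∖ X)ᶜ = {3, 4, 7}
|(Y Δ X) ∩ ((X Δ (Y Δ (Y Δ Z))) ∖ X)ᶜ| = 3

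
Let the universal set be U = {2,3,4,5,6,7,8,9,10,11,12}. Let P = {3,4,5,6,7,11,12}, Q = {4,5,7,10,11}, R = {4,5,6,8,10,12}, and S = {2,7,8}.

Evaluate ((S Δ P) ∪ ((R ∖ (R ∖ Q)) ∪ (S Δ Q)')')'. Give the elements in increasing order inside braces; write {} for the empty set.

{7,9,10}

S Δ P = {2,3,4,5,6,8,11,12}
R ∖ Q = {6,8,12}
R ∖ (R ∖ Q) = {4,5,10}
S Δ Q = {2,4,5,8,10,11}
(S Δ Q)' = {3,6,7,9,12}
(R ∖ (R ∖ Q)) ∪ (S Δ Q)' = {3,4,5,6,7,9,10,12}
((R ∖ (R ∖ Q)) ∪ (S Δ Q)')' = {2,8,11}
(S Δ P) ∪ ((R ∖ (R ∖ Q)) ∪ (S Δ Q)')' = {2,3,4,5,6,8,11,12}
((S Δ P) ∪ ((R ∖ (R ∖ Q)) ∪ (S Δ Q)')')' = {7,9,10}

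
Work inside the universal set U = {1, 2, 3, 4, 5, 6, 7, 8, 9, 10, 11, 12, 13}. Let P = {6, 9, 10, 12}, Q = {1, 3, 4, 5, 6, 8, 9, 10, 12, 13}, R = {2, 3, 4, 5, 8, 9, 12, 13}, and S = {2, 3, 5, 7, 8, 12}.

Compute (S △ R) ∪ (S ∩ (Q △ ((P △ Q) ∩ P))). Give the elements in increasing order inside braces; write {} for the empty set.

{3, 4, 5, 7, 8, 9, 12, 13}

S △ R = {4, 7, 9, 13}
P △ Q = {1, 3, 4, 5, 8, 13}
(P △ Q) ∩ P = {}
Q △ ((P △ Q) ∩ P) = {1, 3, 4, 5, 6, 8, 9, 10, 12, 13}
S ∩ (Q △ ((P △ Q) ∩ P)) = {3, 5, 8, 12}
(S △ R) ∪ (S ∩ (Q △ ((P △ Q) ∩ P))) = {3, 4, 5, 7, 8, 9, 12, 13}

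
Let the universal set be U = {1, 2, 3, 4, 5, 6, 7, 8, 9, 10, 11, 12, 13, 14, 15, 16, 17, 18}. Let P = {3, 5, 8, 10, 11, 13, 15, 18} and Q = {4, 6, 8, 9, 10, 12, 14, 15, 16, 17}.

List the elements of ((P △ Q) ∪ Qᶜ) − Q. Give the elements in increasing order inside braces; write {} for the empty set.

P △ Q = {3, 4, 5, 6, 9, 11, 12, 13, 14, 16, 17, 18}
Qᶜ = {1, 2, 3, 5, 7, 11, 13, 18}
(P △ Q) ∪ Qᶜ = {1, 2, 3, 4, 5, 6, 7, 9, 11, 12, 13, 14, 16, 17, 18}
((P △ Q) ∪ Qᶜ) − Q = {1, 2, 3, 5, 7, 11, 13, 18}

{1, 2, 3, 5, 7, 11, 13, 18}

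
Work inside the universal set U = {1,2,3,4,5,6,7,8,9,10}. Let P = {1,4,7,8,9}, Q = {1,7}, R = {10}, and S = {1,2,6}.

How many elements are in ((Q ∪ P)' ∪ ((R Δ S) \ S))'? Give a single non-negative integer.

Q ∪ P = {1,4,7,8,9}
(Q ∪ P)' = {2,3,5,6,10}
R Δ S = {1,2,6,10}
(R Δ S) \ S = {10}
(Q ∪ P)' ∪ ((R Δ S) \ S) = {2,3,5,6,10}
((Q ∪ P)' ∪ ((R Δ S) \ S))' = {1,4,7,8,9}
|((Q ∪ P)' ∪ ((R Δ S) \ S))'| = 5

5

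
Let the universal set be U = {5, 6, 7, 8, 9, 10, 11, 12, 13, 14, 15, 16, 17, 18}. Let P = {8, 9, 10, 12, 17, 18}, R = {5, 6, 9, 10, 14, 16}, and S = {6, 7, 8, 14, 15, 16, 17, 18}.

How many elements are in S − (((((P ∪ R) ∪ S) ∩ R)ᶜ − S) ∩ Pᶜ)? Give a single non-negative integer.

P ∪ R = {5, 6, 8, 9, 10, 12, 14, 16, 17, 18}
(P ∪ R) ∪ S = {5, 6, 7, 8, 9, 10, 12, 14, 15, 16, 17, 18}
((P ∪ R) ∪ S) ∩ R = {5, 6, 9, 10, 14, 16}
(((P ∪ R) ∪ S) ∩ R)ᶜ = {7, 8, 11, 12, 13, 15, 17, 18}
(((P ∪ R) ∪ S) ∩ R)ᶜ − S = {11, 12, 13}
Pᶜ = {5, 6, 7, 11, 13, 14, 15, 16}
((((P ∪ R) ∪ S) ∩ R)ᶜ − S) ∩ Pᶜ = {11, 13}
S − (((((P ∪ R) ∪ S) ∩ R)ᶜ − S) ∩ Pᶜ) = {6, 7, 8, 14, 15, 16, 17, 18}
|S − (((((P ∪ R) ∪ S) ∩ R)ᶜ − S) ∩ Pᶜ)| = 8

8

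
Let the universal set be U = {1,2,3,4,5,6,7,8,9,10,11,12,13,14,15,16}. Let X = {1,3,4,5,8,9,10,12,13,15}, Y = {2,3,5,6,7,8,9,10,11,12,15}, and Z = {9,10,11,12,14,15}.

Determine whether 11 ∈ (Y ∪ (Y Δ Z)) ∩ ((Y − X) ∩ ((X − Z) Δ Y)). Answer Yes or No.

Yes

11 ∈ Y and 11 ∈ Z, so 11 ∉ Y Δ Z
11 ∈ Y and 11 ∉ (Y Δ Z), so 11 ∈ Y ∪ (Y Δ Z)
11 ∈ Y and 11 ∉ X, so 11 ∈ Y − X
11 ∉ X and 11 ∈ Z, so 11 ∉ X − Z
11 ∉ (X − Z) and 11 ∈ Y, so 11 ∈ (X − Z) Δ Y
11 ∈ (Y − X) and 11 ∈ ((X − Z) Δ Y), so 11 ∈ (Y − X) ∩ ((X − Z) Δ Y)
11 ∈ (Y ∪ (Y Δ Z)) and 11 ∈ ((Y − X) ∩ ((X − Z) Δ Y)), so 11 ∈ (Y ∪ (Y Δ Z)) ∩ ((Y − X) ∩ ((X − Z) Δ Y))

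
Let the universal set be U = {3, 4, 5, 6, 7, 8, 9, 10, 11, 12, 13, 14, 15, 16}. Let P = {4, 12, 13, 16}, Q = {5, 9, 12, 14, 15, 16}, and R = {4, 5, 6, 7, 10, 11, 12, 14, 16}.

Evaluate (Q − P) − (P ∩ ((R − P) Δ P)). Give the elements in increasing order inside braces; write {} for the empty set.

{5, 9, 14, 15}

Q − P = {5, 9, 14, 15}
R − P = {5, 6, 7, 10, 11, 14}
(R − P) Δ P = {4, 5, 6, 7, 10, 11, 12, 13, 14, 16}
P ∩ ((R − P) Δ P) = {4, 12, 13, 16}
(Q − P) − (P ∩ ((R − P) Δ P)) = {5, 9, 14, 15}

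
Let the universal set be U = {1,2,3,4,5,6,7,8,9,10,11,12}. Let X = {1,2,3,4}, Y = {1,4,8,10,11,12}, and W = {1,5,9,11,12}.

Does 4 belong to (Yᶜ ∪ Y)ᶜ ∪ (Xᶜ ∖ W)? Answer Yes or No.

4 ∈ Y, so 4 ∉ Yᶜ
4 ∉ Yᶜ and 4 ∈ Y, so 4 ∈ Yᶜ ∪ Y
4 ∉ (Yᶜ ∪ Y)ᶜ since 4 ∈ (Yᶜ ∪ Y)
4 ∈ X, so 4 ∉ Xᶜ
4 ∉ Xᶜ and 4 ∉ W, so 4 ∉ Xᶜ ∖ W
4 ∉ (Yᶜ ∪ Y)ᶜ and 4 ∉ (Xᶜ ∖ W), so 4 ∉ (Yᶜ ∪ Y)ᶜ ∪ (Xᶜ ∖ W)

No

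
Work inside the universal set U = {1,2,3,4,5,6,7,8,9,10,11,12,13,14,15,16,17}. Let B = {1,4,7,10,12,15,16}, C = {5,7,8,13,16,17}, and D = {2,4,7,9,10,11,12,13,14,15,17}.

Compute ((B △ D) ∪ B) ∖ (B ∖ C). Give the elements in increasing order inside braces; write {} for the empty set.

{2,7,9,11,13,14,16,17}

B △ D = {1,2,9,11,13,14,16,17}
(B △ D) ∪ B = {1,2,4,7,9,10,11,12,13,14,15,16,17}
B ∖ C = {1,4,10,12,15}
((B △ D) ∪ B) ∖ (B ∖ C) = {2,7,9,11,13,14,16,17}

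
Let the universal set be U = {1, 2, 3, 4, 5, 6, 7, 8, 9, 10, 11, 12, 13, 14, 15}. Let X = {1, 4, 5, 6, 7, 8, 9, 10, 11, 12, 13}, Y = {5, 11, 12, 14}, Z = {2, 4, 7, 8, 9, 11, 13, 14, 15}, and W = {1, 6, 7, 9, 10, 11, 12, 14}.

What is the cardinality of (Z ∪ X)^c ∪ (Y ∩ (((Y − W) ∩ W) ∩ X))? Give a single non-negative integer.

1

Z ∪ X = {1, 2, 4, 5, 6, 7, 8, 9, 10, 11, 12, 13, 14, 15}
(Z ∪ X)^c = {3}
Y − W = {5}
(Y − W) ∩ W = {}
((Y − W) ∩ W) ∩ X = {}
Y ∩ (((Y − W) ∩ W) ∩ X) = {}
(Z ∪ X)^c ∪ (Y ∩ (((Y − W) ∩ W) ∩ X)) = {3}
|(Z ∪ X)^c ∪ (Y ∩ (((Y − W) ∩ W) ∩ X))| = 1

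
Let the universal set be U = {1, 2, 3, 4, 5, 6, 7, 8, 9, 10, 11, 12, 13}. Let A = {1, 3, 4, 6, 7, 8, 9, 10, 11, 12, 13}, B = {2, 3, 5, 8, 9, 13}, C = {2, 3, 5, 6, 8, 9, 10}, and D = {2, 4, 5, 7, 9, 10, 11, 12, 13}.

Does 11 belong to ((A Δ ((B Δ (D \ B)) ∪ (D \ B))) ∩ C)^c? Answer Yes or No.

Yes

11 ∈ D and 11 ∉ B, so 11 ∈ D \ B
11 ∉ B and 11 ∈ (D \ B), so 11 ∈ B Δ (D \ B)
11 ∈ D and 11 ∉ B, so 11 ∈ D \ B
11 ∈ (B Δ (D \ B)) and 11 ∈ (D \ B), so 11 ∈ (B Δ (D \ B)) ∪ (D \ B)
11 ∈ A and 11 ∈ ((B Δ (D \ B)) ∪ (D \ B)), so 11 ∉ A Δ ((B Δ (D \ B)) ∪ (D \ B))
11 ∉ (A Δ ((B Δ (D \ B)) ∪ (D \ B))) and 11 ∉ C, so 11 ∉ (A Δ ((B Δ (D \ B)) ∪ (D \ B))) ∩ C
11 ∈ ((A Δ ((B Δ (D \ B)) ∪ (D \ B))) ∩ C)^c since 11 ∉ ((A Δ ((B Δ (D \ B)) ∪ (D \ B))) ∩ C)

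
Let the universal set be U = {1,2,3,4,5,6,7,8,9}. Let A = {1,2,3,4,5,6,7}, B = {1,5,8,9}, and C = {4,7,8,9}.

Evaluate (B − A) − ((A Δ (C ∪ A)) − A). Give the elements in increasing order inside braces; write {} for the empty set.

B − A = {8,9}
C ∪ A = {1,2,3,4,5,6,7,8,9}
A Δ (C ∪ A) = {8,9}
(A Δ (C ∪ A)) − A = {8,9}
(B − A) − ((A Δ (C ∪ A)) − A) = {}

{}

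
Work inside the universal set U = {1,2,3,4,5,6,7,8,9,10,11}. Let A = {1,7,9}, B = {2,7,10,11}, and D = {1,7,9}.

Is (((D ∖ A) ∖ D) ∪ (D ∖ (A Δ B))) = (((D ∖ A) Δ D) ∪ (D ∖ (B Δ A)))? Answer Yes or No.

No

D ∖ A = {}
(D ∖ A) ∖ D = {}
A Δ B = {1,2,9,10,11}
D ∖ (A Δ B) = {7}
((D ∖ A) ∖ D) ∪ (D ∖ (A Δ B)) = {7}
(D ∖ A) Δ D = {1,7,9}
B Δ A = {1,2,9,10,11}
D ∖ (B Δ A) = {7}
((D ∖ A) Δ D) ∪ (D ∖ (B Δ A)) = {1,7,9}
1 ∈ ((D ∖ A) Δ D) ∪ (D ∖ (B Δ A)) but 1 ∉ ((D ∖ A) ∖ D) ∪ (D ∖ (A Δ B)), so they differ.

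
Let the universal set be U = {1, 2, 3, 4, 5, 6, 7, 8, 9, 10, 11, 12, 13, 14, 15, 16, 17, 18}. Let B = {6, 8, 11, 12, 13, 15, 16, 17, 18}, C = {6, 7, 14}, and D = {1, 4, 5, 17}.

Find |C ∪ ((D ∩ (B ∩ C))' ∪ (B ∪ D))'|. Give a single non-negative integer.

B ∩ C = {6}
D ∩ (B ∩ C) = {}
(D ∩ (B ∩ C))' = {1, 2, 3, 4, 5, 6, 7, 8, 9, 10, 11, 12, 13, 14, 15, 16, 17, 18}
B ∪ D = {1, 4, 5, 6, 8, 11, 12, 13, 15, 16, 17, 18}
(D ∩ (B ∩ C))' ∪ (B ∪ D) = {1, 2, 3, 4, 5, 6, 7, 8, 9, 10, 11, 12, 13, 14, 15, 16, 17, 18}
((D ∩ (B ∩ C))' ∪ (B ∪ D))' = {}
C ∪ ((D ∩ (B ∩ C))' ∪ (B ∪ D))' = {6, 7, 14}
|C ∪ ((D ∩ (B ∩ C))' ∪ (B ∪ D))'| = 3

3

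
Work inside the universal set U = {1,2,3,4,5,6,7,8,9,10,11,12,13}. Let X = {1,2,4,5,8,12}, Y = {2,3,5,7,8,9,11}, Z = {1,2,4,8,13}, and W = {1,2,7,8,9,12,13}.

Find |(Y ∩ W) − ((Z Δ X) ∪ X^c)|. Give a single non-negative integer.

2

Y ∩ W = {2,7,8,9}
Z Δ X = {5,12,13}
X^c = {3,6,7,9,10,11,13}
(Z Δ X) ∪ X^c = {3,5,6,7,9,10,11,12,13}
(Y ∩ W) − ((Z Δ X) ∪ X^c) = {2,8}
|(Y ∩ W) − ((Z Δ X) ∪ X^c)| = 2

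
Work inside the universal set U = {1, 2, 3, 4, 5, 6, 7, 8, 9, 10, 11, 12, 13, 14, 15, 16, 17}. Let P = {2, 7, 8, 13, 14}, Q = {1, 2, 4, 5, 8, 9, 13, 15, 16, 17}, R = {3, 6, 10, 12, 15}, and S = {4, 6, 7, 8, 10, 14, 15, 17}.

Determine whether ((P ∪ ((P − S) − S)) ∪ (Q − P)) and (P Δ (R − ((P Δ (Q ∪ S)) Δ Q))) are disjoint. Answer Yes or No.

P − S = {2, 13}
(P − S) − S = {2, 13}
P ∪ ((P − S) − S) = {2, 7, 8, 13, 14}
Q − P = {1, 4, 5, 9, 15, 16, 17}
(P ∪ ((P − S) − S)) ∪ (Q − P) = {1, 2, 4, 5, 7, 8, 9, 13, 14, 15, 16, 17}
Q ∪ S = {1, 2, 4, 5, 6, 7, 8, 9, 10, 13, 14, 15, 16, 17}
P Δ (Q ∪ S) = {1, 4, 5, 6, 9, 10, 15, 16, 17}
(P Δ (Q ∪ S)) Δ Q = {2, 6, 8, 10, 13}
R − ((P Δ (Q ∪ S)) Δ Q) = {3, 12, 15}
P Δ (R − ((P Δ (Q ∪ S)) Δ Q)) = {2, 3, 7, 8, 12, 13, 14, 15}
2 lies in both, so they are not disjoint.

No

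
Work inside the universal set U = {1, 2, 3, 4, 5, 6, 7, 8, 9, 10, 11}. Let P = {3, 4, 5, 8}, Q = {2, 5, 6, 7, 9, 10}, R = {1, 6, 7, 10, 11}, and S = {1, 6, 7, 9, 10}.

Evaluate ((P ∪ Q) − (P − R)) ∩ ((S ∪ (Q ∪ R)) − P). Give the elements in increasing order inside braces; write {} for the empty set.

{2, 6, 7, 9, 10}

P ∪ Q = {2, 3, 4, 5, 6, 7, 8, 9, 10}
P − R = {3, 4, 5, 8}
(P ∪ Q) − (P − R) = {2, 6, 7, 9, 10}
Q ∪ R = {1, 2, 5, 6, 7, 9, 10, 11}
S ∪ (Q ∪ R) = {1, 2, 5, 6, 7, 9, 10, 11}
(S ∪ (Q ∪ R)) − P = {1, 2, 6, 7, 9, 10, 11}
((P ∪ Q) − (P − R)) ∩ ((S ∪ (Q ∪ R)) − P) = {2, 6, 7, 9, 10}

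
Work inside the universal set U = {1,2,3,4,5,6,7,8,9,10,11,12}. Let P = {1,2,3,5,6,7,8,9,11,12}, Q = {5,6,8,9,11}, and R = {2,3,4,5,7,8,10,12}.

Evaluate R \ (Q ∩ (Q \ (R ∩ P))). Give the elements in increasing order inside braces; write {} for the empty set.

R ∩ P = {2,3,5,7,8,12}
Q \ (R ∩ P) = {6,9,11}
Q ∩ (Q \ (R ∩ P)) = {6,9,11}
R \ (Q ∩ (Q \ (R ∩ P))) = {2,3,4,5,7,8,10,12}

{2,3,4,5,7,8,10,12}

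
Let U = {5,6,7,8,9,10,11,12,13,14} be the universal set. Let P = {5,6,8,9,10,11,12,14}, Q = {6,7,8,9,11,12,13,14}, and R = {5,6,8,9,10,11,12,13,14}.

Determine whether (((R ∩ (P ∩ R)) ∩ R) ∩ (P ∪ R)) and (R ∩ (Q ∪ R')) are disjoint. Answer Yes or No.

P ∩ R = {5,6,8,9,10,11,12,14}
R ∩ (P ∩ R) = {5,6,8,9,10,11,12,14}
(R ∩ (P ∩ R)) ∩ R = {5,6,8,9,10,11,12,14}
P ∪ R = {5,6,8,9,10,11,12,13,14}
((R ∩ (P ∩ R)) ∩ R) ∩ (P ∪ R) = {5,6,8,9,10,11,12,14}
R' = {7}
Q ∪ R' = {6,7,8,9,11,12,13,14}
R ∩ (Q ∪ R') = {6,8,9,11,12,13,14}
6 lies in both, so they are not disjoint.

No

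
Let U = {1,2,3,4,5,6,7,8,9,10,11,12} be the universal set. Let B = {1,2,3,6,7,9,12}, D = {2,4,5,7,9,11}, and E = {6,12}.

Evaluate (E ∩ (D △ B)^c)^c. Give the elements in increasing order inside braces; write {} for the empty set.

{1,2,3,4,5,6,7,8,9,10,11,12}

D △ B = {1,3,4,5,6,11,12}
(D △ B)^c = {2,7,8,9,10}
E ∩ (D △ B)^c = {}
(E ∩ (D △ B)^c)^c = {1,2,3,4,5,6,7,8,9,10,11,12}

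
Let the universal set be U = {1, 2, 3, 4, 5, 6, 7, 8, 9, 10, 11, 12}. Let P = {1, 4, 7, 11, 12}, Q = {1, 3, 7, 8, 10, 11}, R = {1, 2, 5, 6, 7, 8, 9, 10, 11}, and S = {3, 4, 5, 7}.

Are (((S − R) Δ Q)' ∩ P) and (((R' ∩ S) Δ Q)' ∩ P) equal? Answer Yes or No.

S − R = {3, 4}
(S − R) Δ Q = {1, 4, 7, 8, 10, 11}
((S − R) Δ Q)' = {2, 3, 5, 6, 9, 12}
((S − R) Δ Q)' ∩ P = {12}
R' = {3, 4, 12}
R' ∩ S = {3, 4}
(R' ∩ S) Δ Q = {1, 4, 7, 8, 10, 11}
((R' ∩ S) Δ Q)' = {2, 3, 5, 6, 9, 12}
((R' ∩ S) Δ Q)' ∩ P = {12}
Both equal {12}, so ((S − R) Δ Q)' ∩ P = ((R' ∩ S) Δ Q)' ∩ P.

Yes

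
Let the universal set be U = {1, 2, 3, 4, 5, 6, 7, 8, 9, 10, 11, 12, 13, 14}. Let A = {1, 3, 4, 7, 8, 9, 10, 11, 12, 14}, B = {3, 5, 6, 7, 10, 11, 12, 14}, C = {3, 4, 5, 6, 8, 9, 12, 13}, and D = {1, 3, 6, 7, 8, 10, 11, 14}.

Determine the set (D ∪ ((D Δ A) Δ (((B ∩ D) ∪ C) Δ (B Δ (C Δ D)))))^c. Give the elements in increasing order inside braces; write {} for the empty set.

{2, 12, 13}

D Δ A = {4, 6, 9, 12}
B ∩ D = {3, 6, 7, 10, 11, 14}
(B ∩ D) ∪ C = {3, 4, 5, 6, 7, 8, 9, 10, 11, 12, 13, 14}
C Δ D = {1, 4, 5, 7, 9, 10, 11, 12, 13, 14}
B Δ (C Δ D) = {1, 3, 4, 6, 9, 13}
((B ∩ D) ∪ C) Δ (B Δ (C Δ D)) = {1, 5, 7, 8, 10, 11, 12, 14}
(D Δ A) Δ (((B ∩ D) ∪ C) Δ (B Δ (C Δ D))) = {1, 4, 5, 6, 7, 8, 9, 10, 11, 14}
D ∪ ((D Δ A) Δ (((B ∩ D) ∪ C) Δ (B Δ (C Δ D)))) = {1, 3, 4, 5, 6, 7, 8, 9, 10, 11, 14}
(D ∪ ((D Δ A) Δ (((B ∩ D) ∪ C) Δ (B Δ (C Δ D)))))^c = {2, 12, 13}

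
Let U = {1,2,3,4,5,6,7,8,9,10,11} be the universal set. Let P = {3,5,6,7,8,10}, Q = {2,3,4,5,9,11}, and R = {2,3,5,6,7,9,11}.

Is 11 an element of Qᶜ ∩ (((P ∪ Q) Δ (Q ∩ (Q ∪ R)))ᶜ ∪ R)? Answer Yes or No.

11 ∈ Q, so 11 ∉ Qᶜ
11 ∉ P and 11 ∈ Q, so 11 ∈ P ∪ Q
11 ∈ Q and 11 ∈ R, so 11 ∈ Q ∪ R
11 ∈ Q and 11 ∈ (Q ∪ R), so 11 ∈ Q ∩ (Q ∪ R)
11 ∈ (P ∪ Q) and 11 ∈ (Q ∩ (Q ∪ R)), so 11 ∉ (P ∪ Q) Δ (Q ∩ (Q ∪ R))
11 ∈ ((P ∪ Q) Δ (Q ∩ (Q ∪ R)))ᶜ since 11 ∉ ((P ∪ Q) Δ (Q ∩ (Q ∪ R)))
11 ∈ ((P ∪ Q) Δ (Q ∩ (Q ∪ R)))ᶜ and 11 ∈ R, so 11 ∈ ((P ∪ Q) Δ (Q ∩ (Q ∪ R)))ᶜ ∪ R
11 ∉ Qᶜ and 11 ∈ (((P ∪ Q) Δ (Q ∩ (Q ∪ R)))ᶜ ∪ R), so 11 ∉ Qᶜ ∩ (((P ∪ Q) Δ (Q ∩ (Q ∪ R)))ᶜ ∪ R)

No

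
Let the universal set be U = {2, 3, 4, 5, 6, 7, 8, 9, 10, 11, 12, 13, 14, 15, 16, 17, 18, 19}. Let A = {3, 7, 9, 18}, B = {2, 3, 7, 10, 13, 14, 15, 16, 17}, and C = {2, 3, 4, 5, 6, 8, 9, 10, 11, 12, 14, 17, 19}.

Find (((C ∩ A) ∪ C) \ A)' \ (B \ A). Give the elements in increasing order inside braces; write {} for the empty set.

C ∩ A = {3, 9}
(C ∩ A) ∪ C = {2, 3, 4, 5, 6, 8, 9, 10, 11, 12, 14, 17, 19}
((C ∩ A) ∪ C) \ A = {2, 4, 5, 6, 8, 10, 11, 12, 14, 17, 19}
(((C ∩ A) ∪ C) \ A)' = {3, 7, 9, 13, 15, 16, 18}
B \ A = {2, 10, 13, 14, 15, 16, 17}
(((C ∩ A) ∪ C) \ A)' \ (B \ A) = {3, 7, 9, 18}

{3, 7, 9, 18}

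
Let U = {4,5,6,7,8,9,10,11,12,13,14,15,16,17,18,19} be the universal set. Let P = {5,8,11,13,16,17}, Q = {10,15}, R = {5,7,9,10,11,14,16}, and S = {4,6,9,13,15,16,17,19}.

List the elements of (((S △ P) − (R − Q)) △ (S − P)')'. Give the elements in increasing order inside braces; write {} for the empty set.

S △ P = {4,5,6,8,9,11,15,19}
R − Q = {5,7,9,11,14,16}
(S △ P) − (R − Q) = {4,6,8,15,19}
S − P = {4,6,9,15,19}
(S − P)' = {5,7,8,10,11,12,13,14,16,17,18}
((S △ P) − (R − Q)) △ (S − P)' = {4,5,6,7,10,11,12,13,14,15,16,17,18,19}
(((S △ P) − (R − Q)) △ (S − P)')' = {8,9}

{8,9}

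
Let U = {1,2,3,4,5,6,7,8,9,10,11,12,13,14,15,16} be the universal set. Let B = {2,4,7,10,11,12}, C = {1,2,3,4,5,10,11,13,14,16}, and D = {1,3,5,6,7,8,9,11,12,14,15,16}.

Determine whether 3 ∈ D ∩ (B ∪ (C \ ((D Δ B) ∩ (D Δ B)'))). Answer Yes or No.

Yes

3 ∈ D and 3 ∉ B, so 3 ∈ D Δ B
3 ∈ D and 3 ∉ B, so 3 ∈ D Δ B
3 ∉ (D Δ B)' since 3 ∈ (D Δ B)
3 ∈ (D Δ B) and 3 ∉ (D Δ B)', so 3 ∉ (D Δ B) ∩ (D Δ B)'
3 ∈ C and 3 ∉ ((D Δ B) ∩ (D Δ B)'), so 3 ∈ C \ ((D Δ B) ∩ (D Δ B)')
3 ∉ B and 3 ∈ (C \ ((D Δ B) ∩ (D Δ B)')), so 3 ∈ B ∪ (C \ ((D Δ B) ∩ (D Δ B)'))
3 ∈ D and 3 ∈ (B ∪ (C \ ((D Δ B) ∩ (D Δ B)'))), so 3 ∈ D ∩ (B ∪ (C \ ((D Δ B) ∩ (D Δ B)')))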